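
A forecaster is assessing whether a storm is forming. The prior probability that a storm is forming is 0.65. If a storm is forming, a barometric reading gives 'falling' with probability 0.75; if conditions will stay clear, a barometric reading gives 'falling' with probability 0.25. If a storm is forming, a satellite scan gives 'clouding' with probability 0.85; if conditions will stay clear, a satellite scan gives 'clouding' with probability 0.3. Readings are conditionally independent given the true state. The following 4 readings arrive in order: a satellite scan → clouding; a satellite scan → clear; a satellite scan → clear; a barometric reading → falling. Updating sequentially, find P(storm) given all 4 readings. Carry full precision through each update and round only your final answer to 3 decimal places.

After a satellite scan='clouding': P(storm) = 0.85·0.6500 / (0.85·0.6500 + 0.3·0.3500) ≈ 0.8403
After a satellite scan='clear': P(storm) = 0.15·0.8403 / (0.15·0.8403 + 0.7·0.1597) ≈ 0.5300
After a satellite scan='clear': P(storm) = 0.15·0.5300 / (0.15·0.5300 + 0.7·0.4700) ≈ 0.1946
After a barometric reading='falling': P(storm) = 0.75·0.1946 / (0.75·0.1946 + 0.25·0.8054) ≈ 0.4202

0.420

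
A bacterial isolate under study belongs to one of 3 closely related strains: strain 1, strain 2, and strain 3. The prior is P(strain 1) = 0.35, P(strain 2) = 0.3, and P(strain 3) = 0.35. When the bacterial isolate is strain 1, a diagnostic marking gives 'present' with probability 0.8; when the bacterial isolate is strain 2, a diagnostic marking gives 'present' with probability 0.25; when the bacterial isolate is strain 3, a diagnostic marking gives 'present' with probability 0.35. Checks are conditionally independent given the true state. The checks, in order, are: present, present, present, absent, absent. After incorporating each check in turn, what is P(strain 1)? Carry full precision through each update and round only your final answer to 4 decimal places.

After 'present': normaliser = 0.8·0.3500 + 0.25·0.3000 + 0.35·0.3500; P(strain 1) ≈ 0.5864, P(strain 2) ≈ 0.1571, P(strain 3) ≈ 0.2565
After 'present': normaliser = 0.8·0.5864 + 0.25·0.1571 + 0.35·0.2565; P(strain 1) ≈ 0.7842, P(strain 2) ≈ 0.0656, P(strain 3) ≈ 0.1501
After 'present': normaliser = 0.8·0.7842 + 0.25·0.0656 + 0.35·0.1501; P(strain 1) ≈ 0.9010, P(strain 2) ≈ 0.0236, P(strain 3) ≈ 0.0754
After 'absent': normaliser = 0.2·0.9010 + 0.75·0.0236 + 0.65·0.0754; P(strain 1) ≈ 0.7298, P(strain 2) ≈ 0.0716, P(strain 3) ≈ 0.1986
After 'absent': normaliser = 0.2·0.7298 + 0.75·0.0716 + 0.65·0.1986; P(strain 1) ≈ 0.4440, P(strain 2) ≈ 0.1633, P(strain 3) ≈ 0.3927

0.4440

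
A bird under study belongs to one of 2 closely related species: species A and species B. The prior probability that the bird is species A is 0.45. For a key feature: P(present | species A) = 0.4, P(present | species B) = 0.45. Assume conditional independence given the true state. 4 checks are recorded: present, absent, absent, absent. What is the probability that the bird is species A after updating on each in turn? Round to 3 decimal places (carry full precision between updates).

0.486

After 'present': P(species A) = 0.4·0.4500 / (0.4·0.4500 + 0.45·0.5500) ≈ 0.4211
After 'absent': P(species A) = 0.6·0.4211 / (0.6·0.4211 + 0.55·0.5789) ≈ 0.4424
After 'absent': P(species A) = 0.6·0.4424 / (0.6·0.4424 + 0.55·0.5576) ≈ 0.4640
After 'absent': P(species A) = 0.6·0.4640 / (0.6·0.4640 + 0.55·0.5360) ≈ 0.4856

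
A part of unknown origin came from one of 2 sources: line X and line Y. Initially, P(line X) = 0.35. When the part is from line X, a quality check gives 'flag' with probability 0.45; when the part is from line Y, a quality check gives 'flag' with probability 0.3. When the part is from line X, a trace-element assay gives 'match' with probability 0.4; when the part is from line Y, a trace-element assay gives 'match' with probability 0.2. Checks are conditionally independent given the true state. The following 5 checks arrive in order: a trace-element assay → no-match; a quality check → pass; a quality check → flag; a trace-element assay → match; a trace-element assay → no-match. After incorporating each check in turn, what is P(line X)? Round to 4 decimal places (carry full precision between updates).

0.4165

After a trace-element assay='no-match': P(line X) = 0.6·0.3500 / (0.6·0.3500 + 0.8·0.6500) ≈ 0.2877
After a quality check='pass': P(line X) = 0.55·0.2877 / (0.55·0.2877 + 0.7·0.7123) ≈ 0.2409
After a quality check='flag': P(line X) = 0.45·0.2409 / (0.45·0.2409 + 0.3·0.7591) ≈ 0.3225
After a trace-element assay='match': P(line X) = 0.4·0.3225 / (0.4·0.3225 + 0.2·0.6775) ≈ 0.4877
After a trace-element assay='no-match': P(line X) = 0.6·0.4877 / (0.6·0.4877 + 0.8·0.5123) ≈ 0.4165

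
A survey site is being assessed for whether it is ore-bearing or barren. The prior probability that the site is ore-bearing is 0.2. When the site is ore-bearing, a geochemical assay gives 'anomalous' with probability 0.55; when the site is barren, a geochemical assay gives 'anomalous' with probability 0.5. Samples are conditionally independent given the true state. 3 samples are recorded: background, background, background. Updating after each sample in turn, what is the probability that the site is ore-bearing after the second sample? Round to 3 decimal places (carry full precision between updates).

Apply Bayes' rule sequentially, carrying P(ore) forward.
After 'background': P(ore) = 0.45·0.2000 / (0.45·0.2000 + 0.5·0.8000) ≈ 0.1837
After 'background': P(ore) = 0.45·0.1837 / (0.45·0.1837 + 0.5·0.8163) ≈ 0.1684

0.168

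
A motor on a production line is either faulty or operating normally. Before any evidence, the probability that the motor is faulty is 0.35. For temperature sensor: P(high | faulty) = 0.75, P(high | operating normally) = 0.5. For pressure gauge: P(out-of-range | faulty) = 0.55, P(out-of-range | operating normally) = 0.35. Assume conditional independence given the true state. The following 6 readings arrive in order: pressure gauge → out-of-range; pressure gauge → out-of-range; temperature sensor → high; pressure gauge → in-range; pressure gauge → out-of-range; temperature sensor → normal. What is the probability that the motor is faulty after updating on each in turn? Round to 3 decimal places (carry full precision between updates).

0.520

After pressure gauge='out-of-range': P(faulty) = 0.55·0.3500 / (0.55·0.3500 + 0.35·0.6500) ≈ 0.4583
After pressure gauge='out-of-range': P(faulty) = 0.55·0.4583 / (0.55·0.4583 + 0.35·0.5417) ≈ 0.5708
After temperature sensor='high': P(faulty) = 0.75·0.5708 / (0.75·0.5708 + 0.5·0.4292) ≈ 0.6661
After pressure gauge='in-range': P(faulty) = 0.45·0.6661 / (0.45·0.6661 + 0.65·0.3339) ≈ 0.5800
After pressure gauge='out-of-range': P(faulty) = 0.55·0.5800 / (0.55·0.5800 + 0.35·0.4200) ≈ 0.6845
After temperature sensor='normal': P(faulty) = 0.25·0.6845 / (0.25·0.6845 + 0.5·0.3155) ≈ 0.5204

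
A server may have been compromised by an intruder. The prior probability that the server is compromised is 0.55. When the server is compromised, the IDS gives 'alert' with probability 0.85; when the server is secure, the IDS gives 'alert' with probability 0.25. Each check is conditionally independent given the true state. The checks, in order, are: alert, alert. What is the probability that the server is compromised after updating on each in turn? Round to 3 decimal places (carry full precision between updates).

0.934

Each posterior becomes the prior for the next update.
After 'alert': P(compromised) = 0.85·0.5500 / (0.85·0.5500 + 0.25·0.4500) ≈ 0.8060
After 'alert': P(compromised) = 0.85·0.8060 / (0.85·0.8060 + 0.25·0.1940) ≈ 0.9339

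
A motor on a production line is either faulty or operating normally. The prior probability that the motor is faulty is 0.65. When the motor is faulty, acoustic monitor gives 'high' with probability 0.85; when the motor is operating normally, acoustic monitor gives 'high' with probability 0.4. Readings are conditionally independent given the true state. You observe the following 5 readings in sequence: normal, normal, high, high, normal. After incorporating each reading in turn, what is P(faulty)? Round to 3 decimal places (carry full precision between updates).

Each posterior becomes the prior for the next update.
After 'normal': P(faulty) = 0.15·0.6500 / (0.15·0.6500 + 0.6·0.3500) ≈ 0.3171
After 'normal': P(faulty) = 0.15·0.3171 / (0.15·0.3171 + 0.6·0.6829) ≈ 0.1040
After 'high': P(faulty) = 0.85·0.1040 / (0.85·0.1040 + 0.4·0.8960) ≈ 0.1979
After 'high': P(faulty) = 0.85·0.1979 / (0.85·0.1979 + 0.4·0.8021) ≈ 0.3439
After 'normal': P(faulty) = 0.15·0.3439 / (0.15·0.3439 + 0.6·0.6561) ≈ 0.1159

0.116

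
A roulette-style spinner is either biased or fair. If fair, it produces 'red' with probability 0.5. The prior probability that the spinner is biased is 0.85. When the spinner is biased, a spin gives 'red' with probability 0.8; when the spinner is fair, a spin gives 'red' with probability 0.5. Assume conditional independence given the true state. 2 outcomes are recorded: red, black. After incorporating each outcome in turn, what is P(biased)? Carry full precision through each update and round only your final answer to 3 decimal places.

Each posterior becomes the prior for the next update.
After 'red': P(biased) = 0.8·0.8500 / (0.8·0.8500 + 0.5·0.1500) ≈ 0.9007
After 'black': P(biased) = 0.2·0.9007 / (0.2·0.9007 + 0.5·0.0993) ≈ 0.7839

0.784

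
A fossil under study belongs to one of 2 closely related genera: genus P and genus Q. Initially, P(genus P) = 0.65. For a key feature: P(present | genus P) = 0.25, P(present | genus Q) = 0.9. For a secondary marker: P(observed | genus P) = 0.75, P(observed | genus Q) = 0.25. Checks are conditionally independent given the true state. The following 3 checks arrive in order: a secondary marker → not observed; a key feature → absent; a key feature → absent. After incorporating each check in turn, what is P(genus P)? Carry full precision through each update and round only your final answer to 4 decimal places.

0.9721

After a secondary marker='not observed': P(genus P) = 0.25·0.6500 / (0.25·0.6500 + 0.75·0.3500) ≈ 0.3824
After a key feature='absent': P(genus P) = 0.75·0.3824 / (0.75·0.3824 + 0.1·0.6176) ≈ 0.8228
After a key feature='absent': P(genus P) = 0.75·0.8228 / (0.75·0.8228 + 0.1·0.1772) ≈ 0.9721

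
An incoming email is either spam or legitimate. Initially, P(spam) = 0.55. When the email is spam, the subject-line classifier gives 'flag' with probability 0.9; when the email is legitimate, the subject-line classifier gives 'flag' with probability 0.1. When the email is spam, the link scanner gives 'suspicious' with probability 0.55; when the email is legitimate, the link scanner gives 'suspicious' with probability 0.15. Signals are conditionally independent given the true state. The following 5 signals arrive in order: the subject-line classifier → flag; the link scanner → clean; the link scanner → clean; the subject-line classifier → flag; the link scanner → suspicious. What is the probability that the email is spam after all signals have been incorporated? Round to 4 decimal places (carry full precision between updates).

Apply Bayes' rule sequentially, carrying P(spam) forward.
After the subject-line classifier='flag': P(spam) = 0.9·0.5500 / (0.9·0.5500 + 0.1·0.4500) ≈ 0.9167
After the link scanner='clean': P(spam) = 0.45·0.9167 / (0.45·0.9167 + 0.85·0.0833) ≈ 0.8534
After the link scanner='clean': P(spam) = 0.45·0.8534 / (0.45·0.8534 + 0.85·0.1466) ≈ 0.7551
After the subject-line classifier='flag': P(spam) = 0.9·0.7551 / (0.9·0.7551 + 0.1·0.2449) ≈ 0.9652
After the link scanner='suspicious': P(spam) = 0.55·0.9652 / (0.55·0.9652 + 0.15·0.0348) ≈ 0.9903

0.9903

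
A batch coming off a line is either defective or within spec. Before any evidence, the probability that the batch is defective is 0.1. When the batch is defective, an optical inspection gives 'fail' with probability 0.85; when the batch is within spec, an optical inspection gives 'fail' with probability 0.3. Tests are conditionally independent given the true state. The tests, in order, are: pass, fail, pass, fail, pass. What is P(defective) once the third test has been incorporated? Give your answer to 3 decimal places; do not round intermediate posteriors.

After 'pass': P(defective) = 0.15·0.1000 / (0.15·0.1000 + 0.7·0.9000) ≈ 0.0233
After 'fail': P(defective) = 0.85·0.0233 / (0.85·0.0233 + 0.3·0.9767) ≈ 0.0632
After 'pass': P(defective) = 0.15·0.0632 / (0.15·0.0632 + 0.7·0.9368) ≈ 0.0142

0.014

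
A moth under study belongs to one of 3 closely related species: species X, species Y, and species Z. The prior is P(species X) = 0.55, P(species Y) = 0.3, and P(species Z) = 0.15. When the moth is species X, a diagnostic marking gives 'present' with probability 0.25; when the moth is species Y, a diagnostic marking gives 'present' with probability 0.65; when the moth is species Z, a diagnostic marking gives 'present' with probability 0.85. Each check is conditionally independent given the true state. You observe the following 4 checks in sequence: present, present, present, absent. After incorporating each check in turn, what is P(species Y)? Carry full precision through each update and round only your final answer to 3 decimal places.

After 'present': normaliser = 0.25·0.5500 + 0.65·0.3000 + 0.85·0.1500; P(species X) ≈ 0.2989, P(species Y) ≈ 0.4239, P(species Z) ≈ 0.2772
After 'present': normaliser = 0.25·0.2989 + 0.65·0.4239 + 0.85·0.2772; P(species X) ≈ 0.1276, P(species Y) ≈ 0.4703, P(species Z) ≈ 0.4021
After 'present': normaliser = 0.25·0.1276 + 0.65·0.4703 + 0.85·0.4021; P(species X) ≈ 0.0469, P(species Y) ≈ 0.4500, P(species Z) ≈ 0.5031
After 'absent': normaliser = 0.75·0.0469 + 0.35·0.4500 + 0.15·0.5031; P(species X) ≈ 0.1313, P(species Y) ≈ 0.5873, P(species Z) ≈ 0.2814

0.587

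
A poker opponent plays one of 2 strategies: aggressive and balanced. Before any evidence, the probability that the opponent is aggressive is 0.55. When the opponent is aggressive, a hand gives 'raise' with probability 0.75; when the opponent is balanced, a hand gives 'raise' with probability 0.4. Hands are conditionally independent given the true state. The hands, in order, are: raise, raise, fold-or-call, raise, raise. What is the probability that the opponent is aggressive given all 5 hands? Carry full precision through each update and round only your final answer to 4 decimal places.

After 'raise': P(aggressive) = 0.75·0.5500 / (0.75·0.5500 + 0.4·0.4500) ≈ 0.6962
After 'raise': P(aggressive) = 0.75·0.6962 / (0.75·0.6962 + 0.4·0.3038) ≈ 0.8112
After 'fold-or-call': P(aggressive) = 0.25·0.8112 / (0.25·0.8112 + 0.6·0.1888) ≈ 0.6416
After 'raise': P(aggressive) = 0.75·0.6416 / (0.75·0.6416 + 0.4·0.3584) ≈ 0.7705
After 'raise': P(aggressive) = 0.75·0.7705 / (0.75·0.7705 + 0.4·0.2295) ≈ 0.8629

0.8629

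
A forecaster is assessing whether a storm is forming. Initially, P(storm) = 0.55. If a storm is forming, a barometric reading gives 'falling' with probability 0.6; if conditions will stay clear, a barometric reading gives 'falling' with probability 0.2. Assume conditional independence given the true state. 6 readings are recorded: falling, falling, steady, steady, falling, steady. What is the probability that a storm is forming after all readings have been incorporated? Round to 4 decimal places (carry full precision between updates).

After 'falling': P(storm) = 0.6·0.5500 / (0.6·0.5500 + 0.2·0.4500) ≈ 0.7857
After 'falling': P(storm) = 0.6·0.7857 / (0.6·0.7857 + 0.2·0.2143) ≈ 0.9167
After 'steady': P(storm) = 0.4·0.9167 / (0.4·0.9167 + 0.8·0.0833) ≈ 0.8462
After 'steady': P(storm) = 0.4·0.8462 / (0.4·0.8462 + 0.8·0.1538) ≈ 0.7333
After 'falling': P(storm) = 0.6·0.7333 / (0.6·0.7333 + 0.2·0.2667) ≈ 0.8919
After 'steady': P(storm) = 0.4·0.8919 / (0.4·0.8919 + 0.8·0.1081) ≈ 0.8049

0.8049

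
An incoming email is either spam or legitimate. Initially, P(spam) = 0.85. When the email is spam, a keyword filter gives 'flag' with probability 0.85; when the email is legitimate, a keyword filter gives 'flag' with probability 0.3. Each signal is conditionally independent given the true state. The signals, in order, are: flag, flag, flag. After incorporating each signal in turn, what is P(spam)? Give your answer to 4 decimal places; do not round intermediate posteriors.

0.9923

After 'flag': P(spam) = 0.85·0.8500 / (0.85·0.8500 + 0.3·0.1500) ≈ 0.9414
After 'flag': P(spam) = 0.85·0.9414 / (0.85·0.9414 + 0.3·0.0586) ≈ 0.9785
After 'flag': P(spam) = 0.85·0.9785 / (0.85·0.9785 + 0.3·0.0215) ≈ 0.9923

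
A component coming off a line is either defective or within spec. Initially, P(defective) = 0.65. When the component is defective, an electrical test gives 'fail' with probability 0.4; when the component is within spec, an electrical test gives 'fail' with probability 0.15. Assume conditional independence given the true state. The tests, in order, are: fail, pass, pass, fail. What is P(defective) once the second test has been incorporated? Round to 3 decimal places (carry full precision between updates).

After 'fail': P(defective) = 0.4·0.6500 / (0.4·0.6500 + 0.15·0.3500) ≈ 0.8320
After 'pass': P(defective) = 0.6·0.8320 / (0.6·0.8320 + 0.85·0.1680) ≈ 0.7776

0.778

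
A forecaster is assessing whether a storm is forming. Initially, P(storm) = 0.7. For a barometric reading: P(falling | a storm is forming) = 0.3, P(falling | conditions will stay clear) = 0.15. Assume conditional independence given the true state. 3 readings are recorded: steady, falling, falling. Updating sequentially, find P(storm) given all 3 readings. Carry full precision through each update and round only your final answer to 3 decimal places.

0.885

After 'steady': P(storm) = 0.7·0.7000 / (0.7·0.7000 + 0.85·0.3000) ≈ 0.6577
After 'falling': P(storm) = 0.3·0.6577 / (0.3·0.6577 + 0.15·0.3423) ≈ 0.7935
After 'falling': P(storm) = 0.3·0.7935 / (0.3·0.7935 + 0.15·0.2065) ≈ 0.8849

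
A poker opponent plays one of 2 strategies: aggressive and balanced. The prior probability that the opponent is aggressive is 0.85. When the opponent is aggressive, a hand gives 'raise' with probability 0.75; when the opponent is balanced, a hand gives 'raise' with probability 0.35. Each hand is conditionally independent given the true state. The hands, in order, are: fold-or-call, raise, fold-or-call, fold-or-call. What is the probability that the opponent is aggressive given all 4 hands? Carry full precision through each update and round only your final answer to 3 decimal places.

0.409

After 'fold-or-call': P(aggressive) = 0.25·0.8500 / (0.25·0.8500 + 0.65·0.1500) ≈ 0.6855
After 'raise': P(aggressive) = 0.75·0.6855 / (0.75·0.6855 + 0.35·0.3145) ≈ 0.8236
After 'fold-or-call': P(aggressive) = 0.25·0.8236 / (0.25·0.8236 + 0.65·0.1764) ≈ 0.6424
After 'fold-or-call': P(aggressive) = 0.25·0.6424 / (0.25·0.6424 + 0.65·0.3576) ≈ 0.4086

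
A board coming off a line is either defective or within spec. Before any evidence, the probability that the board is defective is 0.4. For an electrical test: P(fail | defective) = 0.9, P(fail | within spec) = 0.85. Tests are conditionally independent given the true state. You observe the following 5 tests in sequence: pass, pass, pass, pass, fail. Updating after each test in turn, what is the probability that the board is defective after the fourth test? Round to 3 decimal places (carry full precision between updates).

0.116

Apply Bayes' rule sequentially, carrying P(defective) forward.
After 'pass': P(defective) = 0.1·0.4000 / (0.1·0.4000 + 0.15·0.6000) ≈ 0.3077
After 'pass': P(defective) = 0.1·0.3077 / (0.1·0.3077 + 0.15·0.6923) ≈ 0.2286
After 'pass': P(defective) = 0.1·0.2286 / (0.1·0.2286 + 0.15·0.7714) ≈ 0.1649
After 'pass': P(defective) = 0.1·0.1649 / (0.1·0.1649 + 0.15·0.8351) ≈ 0.1164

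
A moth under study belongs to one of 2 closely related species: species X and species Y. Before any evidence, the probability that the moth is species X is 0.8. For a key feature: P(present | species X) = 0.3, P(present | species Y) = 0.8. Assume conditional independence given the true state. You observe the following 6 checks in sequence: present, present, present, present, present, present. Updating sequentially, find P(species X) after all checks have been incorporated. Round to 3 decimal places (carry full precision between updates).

Apply Bayes' rule sequentially, carrying P(species X) forward.
After 'present': P(species X) = 0.3·0.8000 / (0.3·0.8000 + 0.8·0.2000) ≈ 0.6000
After 'present': P(species X) = 0.3·0.6000 / (0.3·0.6000 + 0.8·0.4000) ≈ 0.3600
After 'present': P(species X) = 0.3·0.3600 / (0.3·0.3600 + 0.8·0.6400) ≈ 0.1742
After 'present': P(species X) = 0.3·0.1742 / (0.3·0.1742 + 0.8·0.8258) ≈ 0.0733
After 'present': P(species X) = 0.3·0.0733 / (0.3·0.0733 + 0.8·0.9267) ≈ 0.0288
After 'present': P(species X) = 0.3·0.0288 / (0.3·0.0288 + 0.8·0.9712) ≈ 0.0110

0.011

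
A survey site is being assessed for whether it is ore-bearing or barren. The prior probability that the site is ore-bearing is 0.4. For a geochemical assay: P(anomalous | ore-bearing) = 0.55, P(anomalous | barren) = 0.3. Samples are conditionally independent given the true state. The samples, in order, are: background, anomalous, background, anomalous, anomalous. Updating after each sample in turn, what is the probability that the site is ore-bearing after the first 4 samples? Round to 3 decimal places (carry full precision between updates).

After 'background': P(ore) = 0.45·0.4000 / (0.45·0.4000 + 0.7·0.6000) ≈ 0.3000
After 'anomalous': P(ore) = 0.55·0.3000 / (0.55·0.3000 + 0.3·0.7000) ≈ 0.4400
After 'background': P(ore) = 0.45·0.4400 / (0.45·0.4400 + 0.7·0.5600) ≈ 0.3356
After 'anomalous': P(ore) = 0.55·0.3356 / (0.55·0.3356 + 0.3·0.6644) ≈ 0.4808

0.481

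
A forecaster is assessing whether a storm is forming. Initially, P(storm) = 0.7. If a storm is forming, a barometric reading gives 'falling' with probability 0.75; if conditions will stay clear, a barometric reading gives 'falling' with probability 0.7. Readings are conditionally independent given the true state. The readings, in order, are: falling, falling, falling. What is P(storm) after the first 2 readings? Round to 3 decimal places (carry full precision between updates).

0.728

After 'falling': P(storm) = 0.75·0.7000 / (0.75·0.7000 + 0.7·0.3000) ≈ 0.7143
After 'falling': P(storm) = 0.75·0.7143 / (0.75·0.7143 + 0.7·0.2857) ≈ 0.7282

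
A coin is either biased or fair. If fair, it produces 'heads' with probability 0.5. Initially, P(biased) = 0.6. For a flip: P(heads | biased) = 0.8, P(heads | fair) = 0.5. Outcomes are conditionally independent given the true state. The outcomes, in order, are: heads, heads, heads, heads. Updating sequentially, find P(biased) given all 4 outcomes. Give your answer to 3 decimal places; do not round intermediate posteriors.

After 'heads': P(biased) = 0.8·0.6000 / (0.8·0.6000 + 0.5·0.4000) ≈ 0.7059
After 'heads': P(biased) = 0.8·0.7059 / (0.8·0.7059 + 0.5·0.2941) ≈ 0.7934
After 'heads': P(biased) = 0.8·0.7934 / (0.8·0.7934 + 0.5·0.2066) ≈ 0.8600
After 'heads': P(biased) = 0.8·0.8600 / (0.8·0.8600 + 0.5·0.1400) ≈ 0.9077

0.908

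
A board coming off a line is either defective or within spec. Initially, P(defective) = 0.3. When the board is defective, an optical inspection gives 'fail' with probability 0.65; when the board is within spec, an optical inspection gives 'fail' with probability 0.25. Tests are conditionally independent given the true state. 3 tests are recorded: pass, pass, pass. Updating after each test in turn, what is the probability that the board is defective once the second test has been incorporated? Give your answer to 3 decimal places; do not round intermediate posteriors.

Each posterior becomes the prior for the next update.
After 'pass': P(defective) = 0.35·0.3000 / (0.35·0.3000 + 0.75·0.7000) ≈ 0.1667
After 'pass': P(defective) = 0.35·0.1667 / (0.35·0.1667 + 0.75·0.8333) ≈ 0.0854

0.085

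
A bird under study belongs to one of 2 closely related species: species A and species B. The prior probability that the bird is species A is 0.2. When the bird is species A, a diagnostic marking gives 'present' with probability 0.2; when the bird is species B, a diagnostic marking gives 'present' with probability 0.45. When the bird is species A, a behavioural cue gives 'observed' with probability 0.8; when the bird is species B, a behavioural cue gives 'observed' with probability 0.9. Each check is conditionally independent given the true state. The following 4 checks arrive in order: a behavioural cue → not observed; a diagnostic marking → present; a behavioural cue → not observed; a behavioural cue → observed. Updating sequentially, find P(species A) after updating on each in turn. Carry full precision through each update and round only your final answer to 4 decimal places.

0.2832

After a behavioural cue='not observed': P(species A) = 0.2·0.2000 / (0.2·0.2000 + 0.1·0.8000) ≈ 0.3333
After a diagnostic marking='present': P(species A) = 0.2·0.3333 / (0.2·0.3333 + 0.45·0.6667) ≈ 0.1818
After a behavioural cue='not observed': P(species A) = 0.2·0.1818 / (0.2·0.1818 + 0.1·0.8182) ≈ 0.3077
After a behavioural cue='observed': P(species A) = 0.8·0.3077 / (0.8·0.3077 + 0.9·0.6923) ≈ 0.2832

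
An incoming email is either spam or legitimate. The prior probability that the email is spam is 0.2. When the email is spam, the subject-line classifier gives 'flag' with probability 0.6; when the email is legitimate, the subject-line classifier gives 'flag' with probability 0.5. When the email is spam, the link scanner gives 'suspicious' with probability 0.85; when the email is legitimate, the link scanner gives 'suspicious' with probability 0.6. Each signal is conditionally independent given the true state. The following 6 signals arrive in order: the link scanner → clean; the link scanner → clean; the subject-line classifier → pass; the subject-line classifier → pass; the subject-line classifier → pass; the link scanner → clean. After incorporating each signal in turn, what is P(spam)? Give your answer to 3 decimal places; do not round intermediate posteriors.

0.007

After the link scanner='clean': P(spam) = 0.15·0.2000 / (0.15·0.2000 + 0.4·0.8000) ≈ 0.0857
After the link scanner='clean': P(spam) = 0.15·0.0857 / (0.15·0.0857 + 0.4·0.9143) ≈ 0.0340
After the subject-line classifier='pass': P(spam) = 0.4·0.0340 / (0.4·0.0340 + 0.5·0.9660) ≈ 0.0274
After the subject-line classifier='pass': P(spam) = 0.4·0.0274 / (0.4·0.0274 + 0.5·0.9726) ≈ 0.0220
After the subject-line classifier='pass': P(spam) = 0.4·0.0220 / (0.4·0.0220 + 0.5·0.9780) ≈ 0.0177
After the link scanner='clean': P(spam) = 0.15·0.0177 / (0.15·0.0177 + 0.4·0.9823) ≈ 0.0067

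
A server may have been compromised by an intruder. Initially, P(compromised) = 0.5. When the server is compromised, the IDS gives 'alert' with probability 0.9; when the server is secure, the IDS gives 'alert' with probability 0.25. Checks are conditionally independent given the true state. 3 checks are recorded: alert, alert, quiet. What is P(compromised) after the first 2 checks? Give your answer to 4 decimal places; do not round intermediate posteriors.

0.9284

After 'alert': P(compromised) = 0.9·0.5000 / (0.9·0.5000 + 0.25·0.5000) ≈ 0.7826
After 'alert': P(compromised) = 0.9·0.7826 / (0.9·0.7826 + 0.25·0.2174) ≈ 0.9284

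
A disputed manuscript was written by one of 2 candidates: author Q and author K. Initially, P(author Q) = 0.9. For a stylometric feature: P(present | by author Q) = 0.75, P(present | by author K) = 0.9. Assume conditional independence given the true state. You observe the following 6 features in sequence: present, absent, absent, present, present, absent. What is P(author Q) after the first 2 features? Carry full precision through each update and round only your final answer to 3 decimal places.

0.949

Apply Bayes' rule sequentially, carrying P(author Q) forward.
After 'present': P(author Q) = 0.75·0.9000 / (0.75·0.9000 + 0.9·0.1000) ≈ 0.8824
After 'absent': P(author Q) = 0.25·0.8824 / (0.25·0.8824 + 0.1·0.1176) ≈ 0.9494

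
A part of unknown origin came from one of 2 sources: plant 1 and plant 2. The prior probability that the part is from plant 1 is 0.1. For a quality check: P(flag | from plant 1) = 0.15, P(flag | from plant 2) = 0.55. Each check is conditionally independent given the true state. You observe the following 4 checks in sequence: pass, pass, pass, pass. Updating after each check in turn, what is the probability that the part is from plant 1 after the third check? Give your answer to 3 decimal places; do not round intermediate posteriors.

0.428

After 'pass': P(plant 1) = 0.85·0.1000 / (0.85·0.1000 + 0.45·0.9000) ≈ 0.1735
After 'pass': P(plant 1) = 0.85·0.1735 / (0.85·0.1735 + 0.45·0.8265) ≈ 0.2839
After 'pass': P(plant 1) = 0.85·0.2839 / (0.85·0.2839 + 0.45·0.7161) ≈ 0.4282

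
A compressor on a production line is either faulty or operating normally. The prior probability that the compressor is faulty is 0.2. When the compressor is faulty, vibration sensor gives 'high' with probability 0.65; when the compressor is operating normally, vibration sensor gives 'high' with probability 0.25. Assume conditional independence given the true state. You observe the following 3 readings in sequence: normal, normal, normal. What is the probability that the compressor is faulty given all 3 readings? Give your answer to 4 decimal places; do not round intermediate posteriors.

0.0248

Each posterior becomes the prior for the next update.
After 'normal': P(faulty) = 0.35·0.2000 / (0.35·0.2000 + 0.75·0.8000) ≈ 0.1045
After 'normal': P(faulty) = 0.35·0.1045 / (0.35·0.1045 + 0.75·0.8955) ≈ 0.0516
After 'normal': P(faulty) = 0.35·0.0516 / (0.35·0.0516 + 0.75·0.9484) ≈ 0.0248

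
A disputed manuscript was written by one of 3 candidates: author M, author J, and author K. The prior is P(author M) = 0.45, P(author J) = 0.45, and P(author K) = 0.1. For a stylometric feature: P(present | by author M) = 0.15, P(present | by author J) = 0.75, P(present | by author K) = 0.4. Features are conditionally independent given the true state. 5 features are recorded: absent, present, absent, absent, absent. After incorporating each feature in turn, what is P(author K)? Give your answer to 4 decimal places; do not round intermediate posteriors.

0.1242

After 'absent': normaliser = 0.85·0.4500 + 0.25·0.4500 + 0.6·0.1000; P(author M) ≈ 0.6892, P(author J) ≈ 0.2027, P(author K) ≈ 0.1081
After 'present': normaliser = 0.15·0.6892 + 0.75·0.2027 + 0.4·0.1081; P(author M) ≈ 0.3462, P(author J) ≈ 0.5090, P(author K) ≈ 0.1448
After 'absent': normaliser = 0.85·0.3462 + 0.25·0.5090 + 0.6·0.1448; P(author M) ≈ 0.5788, P(author J) ≈ 0.2503, P(author K) ≈ 0.1709
After 'absent': normaliser = 0.85·0.5788 + 0.25·0.2503 + 0.6·0.1709; P(author M) ≈ 0.7487, P(author J) ≈ 0.0952, P(author K) ≈ 0.1560
After 'absent': normaliser = 0.85·0.7487 + 0.25·0.0952 + 0.6·0.1560; P(author M) ≈ 0.8442, P(author J) ≈ 0.0316, P(author K) ≈ 0.1242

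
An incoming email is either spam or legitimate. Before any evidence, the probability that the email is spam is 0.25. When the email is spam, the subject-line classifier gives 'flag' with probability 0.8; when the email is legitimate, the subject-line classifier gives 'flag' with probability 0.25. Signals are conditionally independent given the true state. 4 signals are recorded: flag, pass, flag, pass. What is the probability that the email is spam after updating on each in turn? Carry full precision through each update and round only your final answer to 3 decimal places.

Apply Bayes' rule sequentially, carrying P(spam) forward.
After 'flag': P(spam) = 0.8·0.2500 / (0.8·0.2500 + 0.25·0.7500) ≈ 0.5161
After 'pass': P(spam) = 0.2·0.5161 / (0.2·0.5161 + 0.75·0.4839) ≈ 0.2215
After 'flag': P(spam) = 0.8·0.2215 / (0.8·0.2215 + 0.25·0.7785) ≈ 0.4765
After 'pass': P(spam) = 0.2·0.4765 / (0.2·0.4765 + 0.75·0.5235) ≈ 0.1953

0.195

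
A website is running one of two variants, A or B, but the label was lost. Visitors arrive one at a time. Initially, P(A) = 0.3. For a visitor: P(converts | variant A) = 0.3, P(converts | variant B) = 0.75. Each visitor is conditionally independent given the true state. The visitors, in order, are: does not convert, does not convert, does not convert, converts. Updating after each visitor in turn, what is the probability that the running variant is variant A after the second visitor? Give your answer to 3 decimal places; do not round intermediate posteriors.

After 'does not convert': P(A) = 0.7·0.3000 / (0.7·0.3000 + 0.25·0.7000) ≈ 0.5455
After 'does not convert': P(A) = 0.7·0.5455 / (0.7·0.5455 + 0.25·0.4545) ≈ 0.7706

0.771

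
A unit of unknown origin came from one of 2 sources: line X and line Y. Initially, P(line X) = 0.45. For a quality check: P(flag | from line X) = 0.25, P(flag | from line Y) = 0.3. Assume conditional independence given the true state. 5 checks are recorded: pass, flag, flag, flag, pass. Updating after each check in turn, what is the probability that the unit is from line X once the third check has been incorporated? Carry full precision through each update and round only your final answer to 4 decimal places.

0.3784

Apply Bayes' rule sequentially, carrying P(line X) forward.
After 'pass': P(line X) = 0.75·0.4500 / (0.75·0.4500 + 0.7·0.5500) ≈ 0.4671
After 'flag': P(line X) = 0.25·0.4671 / (0.25·0.4671 + 0.3·0.5329) ≈ 0.4221
After 'flag': P(line X) = 0.25·0.4221 / (0.25·0.4221 + 0.3·0.5779) ≈ 0.3784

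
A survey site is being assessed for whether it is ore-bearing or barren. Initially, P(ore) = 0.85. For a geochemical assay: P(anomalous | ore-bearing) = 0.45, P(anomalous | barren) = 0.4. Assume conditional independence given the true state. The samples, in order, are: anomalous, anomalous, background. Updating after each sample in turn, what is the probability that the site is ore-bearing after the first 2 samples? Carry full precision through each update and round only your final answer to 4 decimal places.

Each posterior becomes the prior for the next update.
After 'anomalous': P(ore) = 0.45·0.8500 / (0.45·0.8500 + 0.4·0.1500) ≈ 0.8644
After 'anomalous': P(ore) = 0.45·0.8644 / (0.45·0.8644 + 0.4·0.1356) ≈ 0.8776

0.8776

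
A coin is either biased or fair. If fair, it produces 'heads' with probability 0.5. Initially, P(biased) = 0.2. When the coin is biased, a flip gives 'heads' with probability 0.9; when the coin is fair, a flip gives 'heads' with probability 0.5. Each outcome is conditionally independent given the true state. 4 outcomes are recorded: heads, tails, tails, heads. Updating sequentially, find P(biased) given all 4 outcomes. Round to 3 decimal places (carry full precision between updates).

0.031

Each posterior becomes the prior for the next update.
After 'heads': P(biased) = 0.9·0.2000 / (0.9·0.2000 + 0.5·0.8000) ≈ 0.3103
After 'tails': P(biased) = 0.1·0.3103 / (0.1·0.3103 + 0.5·0.6897) ≈ 0.0826
After 'tails': P(biased) = 0.1·0.0826 / (0.1·0.0826 + 0.5·0.9174) ≈ 0.0177
After 'heads': P(biased) = 0.9·0.0177 / (0.9·0.0177 + 0.5·0.9823) ≈ 0.0314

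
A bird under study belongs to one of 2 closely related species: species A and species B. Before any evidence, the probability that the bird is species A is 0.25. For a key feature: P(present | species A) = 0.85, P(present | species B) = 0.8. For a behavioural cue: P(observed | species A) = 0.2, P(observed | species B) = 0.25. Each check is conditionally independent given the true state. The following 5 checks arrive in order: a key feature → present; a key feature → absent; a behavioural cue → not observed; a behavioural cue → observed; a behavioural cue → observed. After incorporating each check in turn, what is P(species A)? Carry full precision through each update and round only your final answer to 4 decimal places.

0.1535

Each posterior becomes the prior for the next update.
After a key feature='present': P(species A) = 0.85·0.2500 / (0.85·0.2500 + 0.8·0.7500) ≈ 0.2615
After a key feature='absent': P(species A) = 0.15·0.2615 / (0.15·0.2615 + 0.2·0.7385) ≈ 0.2099
After a behavioural cue='not observed': P(species A) = 0.8·0.2099 / (0.8·0.2099 + 0.75·0.7901) ≈ 0.2208
After a behavioural cue='observed': P(species A) = 0.2·0.2208 / (0.2·0.2208 + 0.25·0.7792) ≈ 0.1848
After a behavioural cue='observed': P(species A) = 0.2·0.1848 / (0.2·0.1848 + 0.25·0.8152) ≈ 0.1535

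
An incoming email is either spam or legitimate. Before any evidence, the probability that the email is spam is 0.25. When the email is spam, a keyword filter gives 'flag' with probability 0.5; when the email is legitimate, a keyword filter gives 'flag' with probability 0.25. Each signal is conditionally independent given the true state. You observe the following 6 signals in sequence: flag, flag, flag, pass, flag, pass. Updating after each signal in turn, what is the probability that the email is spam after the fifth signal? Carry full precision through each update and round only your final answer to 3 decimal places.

0.780

After 'flag': P(spam) = 0.5·0.2500 / (0.5·0.2500 + 0.25·0.7500) ≈ 0.4000
After 'flag': P(spam) = 0.5·0.4000 / (0.5·0.4000 + 0.25·0.6000) ≈ 0.5714
After 'flag': P(spam) = 0.5·0.5714 / (0.5·0.5714 + 0.25·0.4286) ≈ 0.7273
After 'pass': P(spam) = 0.5·0.7273 / (0.5·0.7273 + 0.75·0.2727) ≈ 0.6400
After 'flag': P(spam) = 0.5·0.6400 / (0.5·0.6400 + 0.25·0.3600) ≈ 0.7805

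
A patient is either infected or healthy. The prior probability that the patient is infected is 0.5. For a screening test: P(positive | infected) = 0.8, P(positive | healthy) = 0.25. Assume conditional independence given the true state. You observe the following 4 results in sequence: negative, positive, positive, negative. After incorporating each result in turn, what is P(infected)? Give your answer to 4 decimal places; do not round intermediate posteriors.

Each posterior becomes the prior for the next update.
After 'negative': P(infected) = 0.2·0.5000 / (0.2·0.5000 + 0.75·0.5000) ≈ 0.2105
After 'positive': P(infected) = 0.8·0.2105 / (0.8·0.2105 + 0.25·0.7895) ≈ 0.4604
After 'positive': P(infected) = 0.8·0.4604 / (0.8·0.4604 + 0.25·0.5396) ≈ 0.7320
After 'negative': P(infected) = 0.2·0.7320 / (0.2·0.7320 + 0.75·0.2680) ≈ 0.4214

0.4214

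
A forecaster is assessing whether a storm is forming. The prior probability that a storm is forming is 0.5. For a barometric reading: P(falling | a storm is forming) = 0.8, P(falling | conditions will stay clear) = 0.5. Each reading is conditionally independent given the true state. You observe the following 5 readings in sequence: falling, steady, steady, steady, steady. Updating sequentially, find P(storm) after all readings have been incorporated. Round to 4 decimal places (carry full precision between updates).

Apply Bayes' rule sequentially, carrying P(storm) forward.
After 'falling': P(storm) = 0.8·0.5000 / (0.8·0.5000 + 0.5·0.5000) ≈ 0.6154
After 'steady': P(storm) = 0.2·0.6154 / (0.2·0.6154 + 0.5·0.3846) ≈ 0.3902
After 'steady': P(storm) = 0.2·0.3902 / (0.2·0.3902 + 0.5·0.6098) ≈ 0.2038
After 'steady': P(storm) = 0.2·0.2038 / (0.2·0.2038 + 0.5·0.7962) ≈ 0.0929
After 'steady': P(storm) = 0.2·0.0929 / (0.2·0.0929 + 0.5·0.9071) ≈ 0.0393

0.0393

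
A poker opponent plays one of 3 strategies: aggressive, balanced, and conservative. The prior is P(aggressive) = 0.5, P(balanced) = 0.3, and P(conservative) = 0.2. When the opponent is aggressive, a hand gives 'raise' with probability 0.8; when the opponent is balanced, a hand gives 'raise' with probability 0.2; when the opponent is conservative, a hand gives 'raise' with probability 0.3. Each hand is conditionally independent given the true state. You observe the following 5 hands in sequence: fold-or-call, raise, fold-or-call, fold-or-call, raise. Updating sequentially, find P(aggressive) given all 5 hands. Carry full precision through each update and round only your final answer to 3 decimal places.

After 'fold-or-call': normaliser = 0.2·0.5000 + 0.8·0.3000 + 0.7·0.2000; P(aggressive) ≈ 0.2083, P(balanced) ≈ 0.5000, P(conservative) ≈ 0.2917
After 'raise': normaliser = 0.8·0.2083 + 0.2·0.5000 + 0.3·0.2917; P(aggressive) ≈ 0.4706, P(balanced) ≈ 0.2824, P(conservative) ≈ 0.2471
After 'fold-or-call': normaliser = 0.2·0.4706 + 0.8·0.2824 + 0.7·0.2471; P(aggressive) ≈ 0.1909, P(balanced) ≈ 0.4582, P(conservative) ≈ 0.3508
After 'fold-or-call': normaliser = 0.2·0.1909 + 0.8·0.4582 + 0.7·0.3508; P(aggressive) ≈ 0.0587, P(balanced) ≈ 0.5637, P(conservative) ≈ 0.3776
After 'raise': normaliser = 0.8·0.0587 + 0.2·0.5637 + 0.3·0.3776; P(aggressive) ≈ 0.1721, P(balanced) ≈ 0.4130, P(conservative) ≈ 0.4150

0.172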